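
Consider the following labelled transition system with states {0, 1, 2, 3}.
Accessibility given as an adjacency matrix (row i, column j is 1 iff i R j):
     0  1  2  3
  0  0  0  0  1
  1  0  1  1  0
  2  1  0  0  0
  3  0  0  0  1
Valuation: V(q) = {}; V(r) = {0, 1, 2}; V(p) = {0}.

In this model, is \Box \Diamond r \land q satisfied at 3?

No

At 3: \Box \Diamond r is false, q is false, so \Box \Diamond r \land q is false.
  At 3: \Box \Diamond r requires \Diamond r at every successor {3}.
    \Diamond r fails at 3, so \Box \Diamond r is false at 3.
      At 3: \Diamond r requires r at some successor in {3}.
        At 3: r is false.
      So \Diamond r is false at 3.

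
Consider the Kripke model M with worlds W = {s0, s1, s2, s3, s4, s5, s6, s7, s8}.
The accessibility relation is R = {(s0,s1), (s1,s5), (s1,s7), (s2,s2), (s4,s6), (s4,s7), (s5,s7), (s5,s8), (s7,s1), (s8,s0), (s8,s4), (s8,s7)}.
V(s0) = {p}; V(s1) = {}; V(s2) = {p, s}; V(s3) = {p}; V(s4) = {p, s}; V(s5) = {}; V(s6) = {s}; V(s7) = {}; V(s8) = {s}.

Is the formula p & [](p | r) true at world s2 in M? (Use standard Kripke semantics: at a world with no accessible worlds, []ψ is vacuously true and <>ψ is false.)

Yes

At s2: p is true, [](p | r) is true, so p & [](p | r) is true.
  At s2: [](p | r) requires p | r at every successor {s2}.
    At s2: p | r is true.
  So [](p | r) is true at s2.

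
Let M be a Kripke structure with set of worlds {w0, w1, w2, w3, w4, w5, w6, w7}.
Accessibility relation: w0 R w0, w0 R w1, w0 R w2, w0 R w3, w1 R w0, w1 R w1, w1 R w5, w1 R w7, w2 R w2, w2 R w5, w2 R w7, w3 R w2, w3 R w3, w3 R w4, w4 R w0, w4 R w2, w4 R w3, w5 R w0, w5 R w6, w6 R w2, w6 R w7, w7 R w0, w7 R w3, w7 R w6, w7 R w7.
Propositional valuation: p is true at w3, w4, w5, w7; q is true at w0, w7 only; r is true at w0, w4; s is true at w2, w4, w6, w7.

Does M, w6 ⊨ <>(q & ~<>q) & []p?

No

At w6: <>(q & ~<>q) is false, []p is false, so <>(q & ~<>q) & []p is false.
  At w6: <>(q & ~<>q) requires q & ~<>q at some successor in {w2, w7}.
    At w2: q & ~<>q is false.
    At w7: q & ~<>q is false.
  So <>(q & ~<>q) is false at w6.
  At w6: []p requires p at every successor {w2, w7}.
    p fails at w2, so []p is false at w6.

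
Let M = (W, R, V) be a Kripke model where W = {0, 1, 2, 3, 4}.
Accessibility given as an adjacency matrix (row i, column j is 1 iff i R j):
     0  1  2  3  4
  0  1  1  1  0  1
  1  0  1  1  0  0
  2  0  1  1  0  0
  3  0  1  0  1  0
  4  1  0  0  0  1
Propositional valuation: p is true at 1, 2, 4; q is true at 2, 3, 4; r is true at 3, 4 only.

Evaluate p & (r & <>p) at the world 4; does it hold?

At 4: p is true, r & <>p is true, so p & (r & <>p) is true.
  At 4: r is true, <>p is true, so r & <>p is true.
    At 4: <>p requires p at some successor in {0, 4}.
      p holds at 4, so <>p is true at 4.

Yes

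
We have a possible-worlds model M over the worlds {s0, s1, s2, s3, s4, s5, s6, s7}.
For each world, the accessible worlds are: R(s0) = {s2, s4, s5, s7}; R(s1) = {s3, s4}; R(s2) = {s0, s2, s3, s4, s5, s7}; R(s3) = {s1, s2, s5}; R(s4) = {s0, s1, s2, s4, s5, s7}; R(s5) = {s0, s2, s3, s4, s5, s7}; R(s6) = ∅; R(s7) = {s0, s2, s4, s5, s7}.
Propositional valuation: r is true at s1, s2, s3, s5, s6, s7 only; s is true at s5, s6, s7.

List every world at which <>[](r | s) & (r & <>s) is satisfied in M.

s2, s5

Recall that []ψ holds at a world iff ψ holds at every accessible world, and <>ψ holds iff ψ holds at some accessible world.
Let φ = <>[](r | s) & (r & <>s). Evaluate φ at each world:
  s0 (successors {s2, s4, s5, s7}): φ is false.
  s1 (successors {s3, s4}): φ is false.
  s2 (successors {s0, s2, s3, s4, s5, s7}): φ is true.
  s3 (successors {s1, s2, s5}): φ is false.
  s4 (successors {s0, s1, s2, s4, s5, s7}): φ is false.
  s5 (successors {s0, s2, s3, s4, s5, s7}): φ is true.
  s6 (successors ∅): φ is false.
  s7 (successors {s0, s2, s4, s5, s7}): φ is false.
For instance, at s7:
  At s7: <>[](r | s) is false, r & <>s is true, so <>[](r | s) & (r & <>s) is false.
    At s7: <>[](r | s) requires [](r | s) at some successor in {s0, s2, s4, s5, s7}.
      At s0: [](r | s) is false.
      At s2: [](r | s) is false.
      At s4: [](r | s) is false.
      At s5: [](r | s) is false.
      At s7: [](r | s) is false.
    So <>[](r | s) is false at s7.
    At s7: r is true, <>s is true, so r & <>s is true.
      At s7: <>s requires s at some successor in {s0, s2, s4, s5, s7}.
        s holds at s5, so <>s is true at s7.
Satisfying worlds: {s2, s5}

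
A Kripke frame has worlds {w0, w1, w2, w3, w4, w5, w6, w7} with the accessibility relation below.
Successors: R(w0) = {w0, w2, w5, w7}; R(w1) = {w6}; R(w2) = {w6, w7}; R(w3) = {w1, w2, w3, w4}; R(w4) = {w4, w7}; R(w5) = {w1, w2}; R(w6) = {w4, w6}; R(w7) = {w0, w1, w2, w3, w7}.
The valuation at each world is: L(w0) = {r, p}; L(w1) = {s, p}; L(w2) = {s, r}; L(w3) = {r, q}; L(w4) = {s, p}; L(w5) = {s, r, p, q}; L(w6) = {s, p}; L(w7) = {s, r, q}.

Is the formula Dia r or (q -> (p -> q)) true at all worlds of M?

Yes

Let φ = Dia r or (q -> (p -> q)). Evaluate φ at each world:
  w0 (successors {w0, w2, w5, w7}): φ is true.
  w1 (successors {w6}): φ is true.
  w2 (successors {w6, w7}): φ is true.
  w3 (successors {w1, w2, w3, w4}): φ is true.
  w4 (successors {w4, w7}): φ is true.
  w5 (successors {w1, w2}): φ is true.
  w6 (successors {w4, w6}): φ is true.
  w7 (successors {w0, w1, w2, w3, w7}): φ is true.
For instance, at w7:
  At w7: Dia r is true, q -> (p -> q) is true, so Dia r or (q -> (p -> q)) is true.
    At w7: Dia r requires r at some successor in {w0, w1, w2, w3, w7}.
      r holds at w0, so Dia r is true at w7.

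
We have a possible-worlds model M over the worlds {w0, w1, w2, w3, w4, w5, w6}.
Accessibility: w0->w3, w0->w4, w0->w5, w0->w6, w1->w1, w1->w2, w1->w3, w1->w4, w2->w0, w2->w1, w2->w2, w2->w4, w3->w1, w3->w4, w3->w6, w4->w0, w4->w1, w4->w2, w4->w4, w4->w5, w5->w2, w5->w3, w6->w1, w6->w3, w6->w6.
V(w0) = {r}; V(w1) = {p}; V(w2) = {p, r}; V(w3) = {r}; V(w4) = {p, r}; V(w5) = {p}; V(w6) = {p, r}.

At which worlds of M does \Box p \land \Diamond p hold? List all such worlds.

Recall that \Box ψ holds at a world iff ψ holds at every accessible world, and \Diamond ψ holds iff ψ holds at some accessible world.
Let φ = \Box p \land \Diamond p. Evaluate φ at each world:
  w0 (successors {w3, w4, w5, w6}): φ is false.
  w1 (successors {w1, w2, w3, w4}): φ is false.
  w2 (successors {w0, w1, w2, w4}): φ is false.
  w3 (successors {w1, w4, w6}): φ is true.
  w4 (successors {w0, w1, w2, w4, w5}): φ is false.
  w5 (successors {w2, w3}): φ is false.
  w6 (successors {w1, w3, w6}): φ is false.
For instance, at w2:
  At w2: \Box p is false, \Diamond p is true, so \Box p \land \Diamond p is false.
    At w2: \Box p requires p at every successor {w0, w1, w2, w4}.
      p fails at w0, so \Box p is false at w2.
    At w2: \Diamond p requires p at some successor in {w0, w1, w2, w4}.
      p holds at w1, so \Diamond p is true at w2.
Satisfying worlds: {w3}

w3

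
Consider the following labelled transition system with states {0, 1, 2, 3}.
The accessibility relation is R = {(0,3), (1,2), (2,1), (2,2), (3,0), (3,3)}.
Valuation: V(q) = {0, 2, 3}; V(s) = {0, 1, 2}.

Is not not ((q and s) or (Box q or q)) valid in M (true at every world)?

Recall that Box ψ holds at a world iff ψ holds at every accessible world, and Dia ψ holds iff ψ holds at some accessible world.
Let φ = not not ((q and s) or (Box q or q)). Evaluate φ at each world:
  0 (successors {3}): φ is true.
  1 (successors {2}): φ is true.
  2 (successors {1, 2}): φ is true.
  3 (successors {0, 3}): φ is true.
For instance, at 3:
  At 3: not ((q and s) or (Box q or q)) is false, so not not ((q and s) or (Box q or q)) is true.
    At 3: (q and s) or (Box q or q) is true, so not ((q and s) or (Box q or q)) is false.
      At 3: q and s is false, Box q or q is true, so (q and s) or (Box q or q) is true.

Yes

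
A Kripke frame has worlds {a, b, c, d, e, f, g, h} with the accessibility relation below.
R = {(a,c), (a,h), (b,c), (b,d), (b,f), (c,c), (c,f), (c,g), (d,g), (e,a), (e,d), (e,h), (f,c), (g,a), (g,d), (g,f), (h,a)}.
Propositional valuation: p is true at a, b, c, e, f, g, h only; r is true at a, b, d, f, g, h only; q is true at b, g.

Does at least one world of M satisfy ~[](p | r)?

Let φ = ~[](p | r). Evaluate φ at each world:
  a (successors {c, h}): φ is false.
  b (successors {c, d, f}): φ is false.
  c (successors {c, f, g}): φ is false.
  d (successors {g}): φ is false.
  e (successors {a, d, h}): φ is false.
  f (successors {c}): φ is false.
  g (successors {a, d, f}): φ is false.
  h (successors {a}): φ is false.
For instance, at c:
  At c: [](p | r) is true, so ~[](p | r) is false.
    At c: [](p | r) requires p | r at every successor {c, f, g}.
      At c: p | r is true.
      At f: p | r is true.
      At g: p | r is true.
    So [](p | r) is true at c.

No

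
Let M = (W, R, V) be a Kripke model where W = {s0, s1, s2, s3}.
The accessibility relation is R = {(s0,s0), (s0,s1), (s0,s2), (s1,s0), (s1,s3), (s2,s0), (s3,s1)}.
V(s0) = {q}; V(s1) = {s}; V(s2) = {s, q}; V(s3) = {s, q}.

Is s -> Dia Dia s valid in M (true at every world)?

Yes

Recall that Dia ψ holds at a world iff ψ holds at some accessible world.
Let φ = s -> Dia Dia s. Evaluate φ at each world:
  s0 (successors {s0, s1, s2}): φ is true.
  s1 (successors {s0, s3}): φ is true.
  s2 (successors {s0}): φ is true.
  s3 (successors {s1}): φ is true.
For instance, at s2:
  At s2: s is true, Dia Dia s is true, so s -> Dia Dia s is true.
    At s2: Dia Dia s requires Dia s at some successor in {s0}.
      Dia s holds at s0, so Dia Dia s is true at s2.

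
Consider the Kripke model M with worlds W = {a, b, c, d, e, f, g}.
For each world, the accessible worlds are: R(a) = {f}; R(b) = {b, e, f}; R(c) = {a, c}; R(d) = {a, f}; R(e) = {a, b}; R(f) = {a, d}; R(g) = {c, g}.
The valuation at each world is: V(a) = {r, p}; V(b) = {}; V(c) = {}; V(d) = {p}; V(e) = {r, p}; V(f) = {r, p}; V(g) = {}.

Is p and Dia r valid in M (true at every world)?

Recall that Dia ψ holds at a world iff ψ holds at some accessible world.
Let φ = p and Dia r. Evaluate φ at each world:
  a (successors {f}): φ is true.
  b (successors {b, e, f}): φ is false.
  c (successors {a, c}): φ is false.
  d (successors {a, f}): φ is true.
  e (successors {a, b}): φ is true.
  f (successors {a, d}): φ is true.
  g (successors {c, g}): φ is false.
Detail at b (counterexample):
  At b: p is false, Dia r is true, so p and Dia r is false.
    At b: Dia r requires r at some successor in {b, e, f}.
      r holds at e, so Dia r is true at b.

No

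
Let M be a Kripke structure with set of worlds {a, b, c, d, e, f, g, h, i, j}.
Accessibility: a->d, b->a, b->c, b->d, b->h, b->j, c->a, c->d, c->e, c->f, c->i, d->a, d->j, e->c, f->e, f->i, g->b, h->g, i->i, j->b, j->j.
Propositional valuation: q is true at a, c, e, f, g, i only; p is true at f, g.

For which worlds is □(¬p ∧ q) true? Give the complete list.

e, f, i

Let φ = □(¬p ∧ q). Evaluate φ at each world:
  a (successors {d}): φ is false.
  b (successors {a, c, d, h, j}): φ is false.
  c (successors {a, d, e, f, i}): φ is false.
  d (successors {a, j}): φ is false.
  e (successors {c}): φ is true.
  f (successors {e, i}): φ is true.
  g (successors {b}): φ is false.
  h (successors {g}): φ is false.
  i (successors {i}): φ is true.
  j (successors {b, j}): φ is false.
For instance, at d:
  At d: □(¬p ∧ q) requires ¬p ∧ q at every successor {a, j}.
    ¬p ∧ q fails at j, so □(¬p ∧ q) is false at d.
Satisfying worlds: {e, f, i}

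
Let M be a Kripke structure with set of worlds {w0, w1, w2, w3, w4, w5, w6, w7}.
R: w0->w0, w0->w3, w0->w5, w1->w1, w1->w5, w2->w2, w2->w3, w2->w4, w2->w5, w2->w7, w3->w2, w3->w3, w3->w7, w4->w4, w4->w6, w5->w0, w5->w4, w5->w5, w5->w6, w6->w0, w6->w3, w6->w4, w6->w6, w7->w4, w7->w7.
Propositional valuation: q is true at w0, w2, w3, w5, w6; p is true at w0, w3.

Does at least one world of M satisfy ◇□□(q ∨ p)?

Let φ = ◇□□(q ∨ p). Evaluate φ at each world:
  w0 (successors {w0, w3, w5}): φ is false.
  w1 (successors {w1, w5}): φ is false.
  w2 (successors {w2, w3, w4, w5, w7}): φ is false.
  w3 (successors {w2, w3, w7}): φ is false.
  w4 (successors {w4, w6}): φ is false.
  w5 (successors {w0, w4, w5, w6}): φ is false.
  w6 (successors {w0, w3, w4, w6}): φ is false.
  w7 (successors {w4, w7}): φ is false.
For instance, at w7:
  At w7: ◇□□(q ∨ p) requires □□(q ∨ p) at some successor in {w4, w7}.
    At w4: □□(q ∨ p) is false.
    At w7: □□(q ∨ p) is false.
  So ◇□□(q ∨ p) is false at w7.

No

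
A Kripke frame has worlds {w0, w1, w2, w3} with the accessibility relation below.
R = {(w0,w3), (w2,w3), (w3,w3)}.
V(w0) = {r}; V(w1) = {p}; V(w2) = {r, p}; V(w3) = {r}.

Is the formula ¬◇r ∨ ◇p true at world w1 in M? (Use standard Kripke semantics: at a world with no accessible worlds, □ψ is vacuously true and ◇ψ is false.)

Yes

Recall that ◇ψ holds at a world iff ψ holds at some accessible world.
At w1: ¬◇r is true, ◇p is false, so ¬◇r ∨ ◇p is true.
  At w1: ◇r is false, so ¬◇r is true.
    At w1: no accessible worlds, so ◇r is false.
  At w1: no accessible worlds, so ◇p is false.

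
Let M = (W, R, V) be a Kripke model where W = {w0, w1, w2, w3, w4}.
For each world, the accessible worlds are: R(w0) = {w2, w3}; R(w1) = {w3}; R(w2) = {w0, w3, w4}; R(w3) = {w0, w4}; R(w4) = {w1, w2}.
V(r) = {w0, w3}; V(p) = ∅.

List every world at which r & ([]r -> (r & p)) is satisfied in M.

Recall that []ψ holds at a world iff ψ holds at every accessible world, and <>ψ holds iff ψ holds at some accessible world.
Let φ = r & ([]r -> (r & p)). Evaluate φ at each world:
  w0 (successors {w2, w3}): φ is true.
  w1 (successors {w3}): φ is false.
  w2 (successors {w0, w3, w4}): φ is false.
  w3 (successors {w0, w4}): φ is true.
  w4 (successors {w1, w2}): φ is false.
For instance, at w1:
  At w1: r is false, []r -> (r & p) is false, so r & ([]r -> (r & p)) is false.
    At w1: []r is true, r & p is false, so []r -> (r & p) is false.
      At w1: []r requires r at every successor {w3}.
        At w3: r is true.
      So []r is true at w1.
Satisfying worlds: {w0, w3}

w0, w3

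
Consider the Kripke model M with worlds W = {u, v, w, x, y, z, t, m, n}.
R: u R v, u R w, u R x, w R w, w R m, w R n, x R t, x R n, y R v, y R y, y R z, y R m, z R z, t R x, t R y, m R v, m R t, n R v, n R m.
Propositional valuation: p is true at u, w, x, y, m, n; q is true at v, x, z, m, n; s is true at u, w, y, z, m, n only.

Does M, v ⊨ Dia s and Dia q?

No

At v: Dia s is false, Dia q is false, so Dia s and Dia q is false.
  At v: no accessible worlds, so Dia s is false.
  At v: no accessible worlds, so Dia q is false.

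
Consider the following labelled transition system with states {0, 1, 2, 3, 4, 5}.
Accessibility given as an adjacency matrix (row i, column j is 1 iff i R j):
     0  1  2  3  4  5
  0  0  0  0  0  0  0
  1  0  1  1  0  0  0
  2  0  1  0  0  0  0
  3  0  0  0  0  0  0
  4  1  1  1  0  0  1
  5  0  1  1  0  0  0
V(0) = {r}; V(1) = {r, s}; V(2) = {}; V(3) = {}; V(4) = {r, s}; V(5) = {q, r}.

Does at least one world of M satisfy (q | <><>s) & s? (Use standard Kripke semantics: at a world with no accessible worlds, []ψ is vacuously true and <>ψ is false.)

Yes

Recall that <>ψ holds at a world iff ψ holds at some accessible world.
Let φ = (q | <><>s) & s. Evaluate φ at each world:
  0 (successors ∅): φ is false.
  1 (successors {1, 2}): φ is true.
  2 (successors {1}): φ is false.
  3 (successors ∅): φ is false.
  4 (successors {0, 1, 2, 5}): φ is true.
  5 (successors {1, 2}): φ is false.
Detail at 1 (witness):
  At 1: q | <><>s is true, s is true, so (q | <><>s) & s is true.
    At 1: q is false, <><>s is true, so q | <><>s is true.
      At 1: <><>s requires <>s at some successor in {1, 2}.
        <>s holds at 1, so <><>s is true at 1.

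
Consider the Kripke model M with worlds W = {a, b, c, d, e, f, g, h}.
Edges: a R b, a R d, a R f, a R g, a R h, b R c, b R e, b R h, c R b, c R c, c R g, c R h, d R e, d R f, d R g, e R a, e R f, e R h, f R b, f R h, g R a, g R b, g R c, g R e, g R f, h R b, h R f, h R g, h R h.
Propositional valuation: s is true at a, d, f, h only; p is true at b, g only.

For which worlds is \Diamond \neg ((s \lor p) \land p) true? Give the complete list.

Recall that \Diamond ψ holds at a world iff ψ holds at some accessible world.
Let φ = \Diamond \neg ((s \lor p) \land p). Evaluate φ at each world:
  a (successors {b, d, f, g, h}): φ is true.
  b (successors {c, e, h}): φ is true.
  c (successors {b, c, g, h}): φ is true.
  d (successors {e, f, g}): φ is true.
  e (successors {a, f, h}): φ is true.
  f (successors {b, h}): φ is true.
  g (successors {a, b, c, e, f}): φ is true.
  h (successors {b, f, g, h}): φ is true.
For instance, at b:
  At b: \Diamond \neg ((s \lor p) \land p) requires \neg ((s \lor p) \land p) at some successor in {c, e, h}.
    \neg ((s \lor p) \land p) holds at c, so \Diamond \neg ((s \lor p) \land p) is true at b.
Satisfying worlds: {a, b, c, d, e, f, g, h}

a, b, c, d, e, f, g, h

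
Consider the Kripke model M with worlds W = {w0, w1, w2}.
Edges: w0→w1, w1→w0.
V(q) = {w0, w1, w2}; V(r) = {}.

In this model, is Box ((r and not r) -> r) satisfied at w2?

Recall that Box ψ holds at a world iff ψ holds at every accessible world, and Dia ψ holds iff ψ holds at some accessible world.
At w2: no accessible worlds, so Box ((r and not r) -> r) holds vacuously.

Yes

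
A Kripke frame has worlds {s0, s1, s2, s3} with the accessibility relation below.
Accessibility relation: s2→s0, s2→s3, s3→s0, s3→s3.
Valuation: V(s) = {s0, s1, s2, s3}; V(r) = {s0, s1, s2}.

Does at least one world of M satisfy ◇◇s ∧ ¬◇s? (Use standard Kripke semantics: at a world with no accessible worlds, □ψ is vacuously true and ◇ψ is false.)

Let φ = ◇◇s ∧ ¬◇s. Evaluate φ at each world:
  s0 (successors ∅): φ is false.
  s1 (successors ∅): φ is false.
  s2 (successors {s0, s3}): φ is false.
  s3 (successors {s0, s3}): φ is false.
For instance, at s3:
  At s3: ◇◇s is true, ¬◇s is false, so ◇◇s ∧ ¬◇s is false.
    At s3: ◇◇s requires ◇s at some successor in {s0, s3}.
      ◇s holds at s3, so ◇◇s is true at s3.
    At s3: ◇s is true, so ¬◇s is false.
      At s3: ◇s requires s at some successor in {s0, s3}.
        s holds at s0, so ◇s is true at s3.

No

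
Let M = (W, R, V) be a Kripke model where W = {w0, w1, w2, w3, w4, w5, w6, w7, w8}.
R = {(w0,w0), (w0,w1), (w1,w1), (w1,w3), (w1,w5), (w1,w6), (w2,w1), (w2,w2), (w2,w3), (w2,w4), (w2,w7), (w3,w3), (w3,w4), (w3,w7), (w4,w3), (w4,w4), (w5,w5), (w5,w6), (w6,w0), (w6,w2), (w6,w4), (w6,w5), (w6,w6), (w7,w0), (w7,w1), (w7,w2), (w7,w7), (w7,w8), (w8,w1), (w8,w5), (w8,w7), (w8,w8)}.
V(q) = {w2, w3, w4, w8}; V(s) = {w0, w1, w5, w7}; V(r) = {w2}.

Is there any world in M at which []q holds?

Recall that []ψ holds at a world iff ψ holds at every accessible world, and <>ψ holds iff ψ holds at some accessible world.
Let φ = []q. Evaluate φ at each world:
  w0 (successors {w0, w1}): φ is false.
  w1 (successors {w1, w3, w5, w6}): φ is false.
  w2 (successors {w1, w2, w3, w4, w7}): φ is false.
  w3 (successors {w3, w4, w7}): φ is false.
  w4 (successors {w3, w4}): φ is true.
  w5 (successors {w5, w6}): φ is false.
  w6 (successors {w0, w2, w4, w5, w6}): φ is false.
  w7 (successors {w0, w1, w2, w7, w8}): φ is false.
  w8 (successors {w1, w5, w7, w8}): φ is false.
Detail at w4 (witness):
  At w4: []q requires q at every successor {w3, w4}.
    At w3: q is true.
    At w4: q is true.
  So []q is true at w4.

Yes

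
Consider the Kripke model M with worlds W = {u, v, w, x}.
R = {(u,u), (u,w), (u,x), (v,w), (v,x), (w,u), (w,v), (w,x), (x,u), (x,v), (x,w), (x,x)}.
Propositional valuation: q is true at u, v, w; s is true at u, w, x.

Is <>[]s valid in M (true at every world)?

Recall that []ψ holds at a world iff ψ holds at every accessible world, and <>ψ holds iff ψ holds at some accessible world.
Let φ = <>[]s. Evaluate φ at each world:
  u (successors {u, w, x}): φ is true.
  v (successors {w, x}): φ is false.
  w (successors {u, v, x}): φ is true.
  x (successors {u, v, w, x}): φ is true.
Detail at v (counterexample):
  At v: <>[]s requires []s at some successor in {w, x}.
    At w: []s is false.
    At x: []s is false.
  So <>[]s is false at v.

No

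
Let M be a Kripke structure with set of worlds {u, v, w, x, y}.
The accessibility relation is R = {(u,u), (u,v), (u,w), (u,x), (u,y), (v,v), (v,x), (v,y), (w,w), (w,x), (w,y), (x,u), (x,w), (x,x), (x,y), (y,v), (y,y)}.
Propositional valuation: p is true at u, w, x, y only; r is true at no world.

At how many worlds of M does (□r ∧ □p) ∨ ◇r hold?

0

Let φ = (□r ∧ □p) ∨ ◇r. Evaluate φ at each world:
  u (successors {u, v, w, x, y}): φ is false.
  v (successors {v, x, y}): φ is false.
  w (successors {w, x, y}): φ is false.
  x (successors {u, w, x, y}): φ is false.
  y (successors {v, y}): φ is false.
For instance, at v:
  At v: □r ∧ □p is false, ◇r is false, so (□r ∧ □p) ∨ ◇r is false.
    At v: □r is false, □p is false, so □r ∧ □p is false.
      At v: □r requires r at every successor {v, x, y}.
        r fails at v, so □r is false at v.
      At v: □p requires p at every successor {v, x, y}.
        p fails at v, so □p is false at v.
    At v: ◇r requires r at some successor in {v, x, y}.
      At v: r is false.
      At x: r is false.
      At y: r is false.
    So ◇r is false at v.
Satisfying worlds: none.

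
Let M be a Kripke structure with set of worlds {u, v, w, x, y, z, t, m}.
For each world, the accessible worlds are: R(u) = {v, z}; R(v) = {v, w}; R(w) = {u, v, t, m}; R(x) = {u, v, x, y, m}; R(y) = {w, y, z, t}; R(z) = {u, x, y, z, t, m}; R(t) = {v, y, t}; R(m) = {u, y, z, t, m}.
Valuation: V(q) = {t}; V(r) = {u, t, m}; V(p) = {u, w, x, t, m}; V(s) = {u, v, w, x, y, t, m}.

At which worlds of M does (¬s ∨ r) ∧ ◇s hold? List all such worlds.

u, z, t, m

Let φ = (¬s ∨ r) ∧ ◇s. Evaluate φ at each world:
  u (successors {v, z}): φ is true.
  v (successors {v, w}): φ is false.
  w (successors {u, v, t, m}): φ is false.
  x (successors {u, v, x, y, m}): φ is false.
  y (successors {w, y, z, t}): φ is false.
  z (successors {u, x, y, z, t, m}): φ is true.
  t (successors {v, y, t}): φ is true.
  m (successors {u, y, z, t, m}): φ is true.
For instance, at z:
  At z: ¬s ∨ r is true, ◇s is true, so (¬s ∨ r) ∧ ◇s is true.
    At z: ◇s requires s at some successor in {u, x, y, z, t, m}.
      s holds at u, so ◇s is true at z.
Satisfying worlds: {u, z, t, m}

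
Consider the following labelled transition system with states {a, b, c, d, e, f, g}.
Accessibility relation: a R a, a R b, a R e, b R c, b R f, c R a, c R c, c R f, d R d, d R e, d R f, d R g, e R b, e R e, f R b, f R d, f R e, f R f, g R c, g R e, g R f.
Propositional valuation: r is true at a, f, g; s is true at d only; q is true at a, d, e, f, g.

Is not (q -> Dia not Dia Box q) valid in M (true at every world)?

No

Let φ = not (q -> Dia not Dia Box q). Evaluate φ at each world:
  a (successors {a, b, e}): φ is false.
  b (successors {c, f}): φ is false.
  c (successors {a, c, f}): φ is false.
  d (successors {d, e, f, g}): φ is false.
  e (successors {b, e}): φ is false.
  f (successors {b, d, e, f}): φ is false.
  g (successors {c, e, f}): φ is false.
Detail at a (counterexample):
  At a: q -> Dia not Dia Box q is true, so not (q -> Dia not Dia Box q) is false.
    At a: q is true, Dia not Dia Box q is true, so q -> Dia not Dia Box q is true.
      At a: Dia not Dia Box q requires not Dia Box q at some successor in {a, b, e}.
        not Dia Box q holds at a, so Dia not Dia Box q is true at a.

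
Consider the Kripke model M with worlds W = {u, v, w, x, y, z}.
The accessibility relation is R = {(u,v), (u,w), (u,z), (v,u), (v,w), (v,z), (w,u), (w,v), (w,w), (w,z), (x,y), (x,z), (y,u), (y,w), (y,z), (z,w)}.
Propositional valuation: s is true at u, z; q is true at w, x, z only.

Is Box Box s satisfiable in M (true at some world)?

Let φ = Box Box s. Evaluate φ at each world:
  u (successors {v, w, z}): φ is false.
  v (successors {u, w, z}): φ is false.
  w (successors {u, v, w, z}): φ is false.
  x (successors {y, z}): φ is false.
  y (successors {u, w, z}): φ is false.
  z (successors {w}): φ is false.
For instance, at u:
  At u: Box Box s requires Box s at every successor {v, w, z}.
    Box s fails at v, so Box Box s is false at u.
      At v: Box s requires s at every successor {u, w, z}.
        s fails at w, so Box s is false at v.

No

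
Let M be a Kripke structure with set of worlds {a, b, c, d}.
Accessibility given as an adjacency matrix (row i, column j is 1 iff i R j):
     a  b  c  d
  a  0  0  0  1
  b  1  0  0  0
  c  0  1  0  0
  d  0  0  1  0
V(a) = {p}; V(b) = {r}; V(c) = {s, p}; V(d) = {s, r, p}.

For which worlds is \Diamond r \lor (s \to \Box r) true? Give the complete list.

Let φ = \Diamond r \lor (s \to \Box r). Evaluate φ at each world:
  a (successors {d}): φ is true.
  b (successors {a}): φ is true.
  c (successors {b}): φ is true.
  d (successors {c}): φ is false.
For instance, at a:
  At a: \Diamond r is true, s \to \Box r is true, so \Diamond r \lor (s \to \Box r) is true.
    At a: \Diamond r requires r at some successor in {d}.
      r holds at d, so \Diamond r is true at a.
    At a: s is false, \Box r is true, so s \to \Box r is true.
      At a: \Box r requires r at every successor {d}.
        At d: r is true.
      So \Box r is true at a.
Satisfying worlds: {a, b, c}

a, b, c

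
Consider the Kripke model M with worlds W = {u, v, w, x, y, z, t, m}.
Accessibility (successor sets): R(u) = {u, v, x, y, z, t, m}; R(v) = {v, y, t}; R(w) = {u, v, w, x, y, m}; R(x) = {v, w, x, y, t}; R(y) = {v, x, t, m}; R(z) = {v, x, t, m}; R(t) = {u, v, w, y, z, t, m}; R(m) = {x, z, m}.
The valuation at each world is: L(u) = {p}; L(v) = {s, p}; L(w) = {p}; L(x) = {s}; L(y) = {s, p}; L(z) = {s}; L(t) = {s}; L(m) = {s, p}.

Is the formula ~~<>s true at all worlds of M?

Let φ = ~~<>s. Evaluate φ at each world:
  u (successors {u, v, x, y, z, t, m}): φ is true.
  v (successors {v, y, t}): φ is true.
  w (successors {u, v, w, x, y, m}): φ is true.
  x (successors {v, w, x, y, t}): φ is true.
  y (successors {v, x, t, m}): φ is true.
  z (successors {v, x, t, m}): φ is true.
  t (successors {u, v, w, y, z, t, m}): φ is true.
  m (successors {x, z, m}): φ is true.
For instance, at y:
  At y: ~<>s is false, so ~~<>s is true.
    At y: <>s is true, so ~<>s is false.
      At y: <>s requires s at some successor in {v, x, t, m}.
        s holds at v, so <>s is true at y.

Yes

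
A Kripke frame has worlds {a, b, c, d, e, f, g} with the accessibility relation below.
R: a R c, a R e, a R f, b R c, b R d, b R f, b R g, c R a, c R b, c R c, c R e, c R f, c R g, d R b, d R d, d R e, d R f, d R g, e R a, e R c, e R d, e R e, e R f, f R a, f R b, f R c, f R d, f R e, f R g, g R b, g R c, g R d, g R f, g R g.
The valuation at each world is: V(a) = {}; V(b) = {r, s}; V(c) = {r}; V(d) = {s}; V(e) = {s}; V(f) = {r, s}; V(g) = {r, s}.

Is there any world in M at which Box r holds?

No

Let φ = Box r. Evaluate φ at each world:
  a (successors {c, e, f}): φ is false.
  b (successors {c, d, f, g}): φ is false.
  c (successors {a, b, c, e, f, g}): φ is false.
  d (successors {b, d, e, f, g}): φ is false.
  e (successors {a, c, d, e, f}): φ is false.
  f (successors {a, b, c, d, e, g}): φ is false.
  g (successors {b, c, d, f, g}): φ is false.
For instance, at b:
  At b: Box r requires r at every successor {c, d, f, g}.
    r fails at d, so Box r is false at b.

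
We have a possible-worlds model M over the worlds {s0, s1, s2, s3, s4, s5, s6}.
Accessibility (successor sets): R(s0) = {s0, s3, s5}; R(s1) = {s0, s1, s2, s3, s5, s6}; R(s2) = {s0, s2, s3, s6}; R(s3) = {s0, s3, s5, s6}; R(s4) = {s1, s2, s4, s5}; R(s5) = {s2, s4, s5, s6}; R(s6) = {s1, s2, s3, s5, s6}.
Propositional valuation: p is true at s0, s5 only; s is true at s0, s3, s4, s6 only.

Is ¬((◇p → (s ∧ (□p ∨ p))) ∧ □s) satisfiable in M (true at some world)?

Recall that □ψ holds at a world iff ψ holds at every accessible world, and ◇ψ holds iff ψ holds at some accessible world.
Let φ = ¬((◇p → (s ∧ (□p ∨ p))) ∧ □s). Evaluate φ at each world:
  s0 (successors {s0, s3, s5}): φ is true.
  s1 (successors {s0, s1, s2, s3, s5, s6}): φ is true.
  s2 (successors {s0, s2, s3, s6}): φ is true.
  s3 (successors {s0, s3, s5, s6}): φ is true.
  s4 (successors {s1, s2, s4, s5}): φ is true.
  s5 (successors {s2, s4, s5, s6}): φ is true.
  s6 (successors {s1, s2, s3, s5, s6}): φ is true.
Detail at s0 (witness):
  At s0: (◇p → (s ∧ (□p ∨ p))) ∧ □s is false, so ¬((◇p → (s ∧ (□p ∨ p))) ∧ □s) is true.
    At s0: ◇p → (s ∧ (□p ∨ p)) is true, □s is false, so (◇p → (s ∧ (□p ∨ p))) ∧ □s is false.
      At s0: ◇p is true, s ∧ (□p ∨ p) is true, so ◇p → (s ∧ (□p ∨ p)) is true.
      At s0: □s requires s at every successor {s0, s3, s5}.
        s fails at s5, so □s is false at s0.

Yes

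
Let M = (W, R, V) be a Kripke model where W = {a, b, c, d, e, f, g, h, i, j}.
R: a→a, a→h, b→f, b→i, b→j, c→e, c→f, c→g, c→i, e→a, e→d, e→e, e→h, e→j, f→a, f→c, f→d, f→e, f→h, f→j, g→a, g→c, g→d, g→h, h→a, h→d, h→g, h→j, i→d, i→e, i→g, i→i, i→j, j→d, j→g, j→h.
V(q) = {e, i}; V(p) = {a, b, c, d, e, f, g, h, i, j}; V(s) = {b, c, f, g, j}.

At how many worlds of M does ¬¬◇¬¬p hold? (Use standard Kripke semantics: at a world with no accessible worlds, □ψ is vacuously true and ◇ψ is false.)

9

Let φ = ¬¬◇¬¬p. Evaluate φ at each world:
  a (successors {a, h}): φ is true.
  b (successors {f, i, j}): φ is true.
  c (successors {e, f, g, i}): φ is true.
  d (successors ∅): φ is false.
  e (successors {a, d, e, h, j}): φ is true.
  f (successors {a, c, d, e, h, j}): φ is true.
  g (successors {a, c, d, h}): φ is true.
  h (successors {a, d, g, j}): φ is true.
  i (successors {d, e, g, i, j}): φ is true.
  j (successors {d, g, h}): φ is true.
For instance, at i:
  At i: ¬◇¬¬p is false, so ¬¬◇¬¬p is true.
    At i: ◇¬¬p is true, so ¬◇¬¬p is false.
      At i: ◇¬¬p requires ¬¬p at some successor in {d, e, g, i, j}.
        ¬¬p holds at d, so ◇¬¬p is true at i.
Satisfying worlds: {a, b, c, e, f, g, h, i, j}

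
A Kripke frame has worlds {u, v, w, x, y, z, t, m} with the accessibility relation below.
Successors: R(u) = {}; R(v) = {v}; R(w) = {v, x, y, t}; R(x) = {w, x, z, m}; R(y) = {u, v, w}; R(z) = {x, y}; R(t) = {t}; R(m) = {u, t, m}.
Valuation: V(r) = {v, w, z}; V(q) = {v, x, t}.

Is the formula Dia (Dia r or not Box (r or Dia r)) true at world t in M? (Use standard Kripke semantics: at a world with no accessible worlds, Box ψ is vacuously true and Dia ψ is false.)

Yes

At t: Dia (Dia r or not Box (r or Dia r)) requires Dia r or not Box (r or Dia r) at some successor in {t}.
  Dia r or not Box (r or Dia r) holds at t, so Dia (Dia r or not Box (r or Dia r)) is true at t.
    At t: Dia r is false, not Box (r or Dia r) is true, so Dia r or not Box (r or Dia r) is true.
      At t: Dia r requires r at some successor in {t}.
        At t: r is false.
      So Dia r is false at t.
      At t: Box (r or Dia r) is false, so not Box (r or Dia r) is true.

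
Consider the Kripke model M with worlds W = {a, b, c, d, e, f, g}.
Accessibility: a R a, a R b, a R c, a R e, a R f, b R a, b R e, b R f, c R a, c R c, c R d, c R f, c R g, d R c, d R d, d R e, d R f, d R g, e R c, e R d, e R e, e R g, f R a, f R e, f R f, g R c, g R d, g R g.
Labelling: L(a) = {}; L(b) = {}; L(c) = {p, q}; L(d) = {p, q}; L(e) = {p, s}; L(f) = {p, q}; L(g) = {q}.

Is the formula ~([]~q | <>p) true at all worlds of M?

No

Let φ = ~([]~q | <>p). Evaluate φ at each world:
  a (successors {a, b, c, e, f}): φ is false.
  b (successors {a, e, f}): φ is false.
  c (successors {a, c, d, f, g}): φ is false.
  d (successors {c, d, e, f, g}): φ is false.
  e (successors {c, d, e, g}): φ is false.
  f (successors {a, e, f}): φ is false.
  g (successors {c, d, g}): φ is false.
Detail at a (counterexample):
  At a: []~q | <>p is true, so ~([]~q | <>p) is false.
    At a: []~q is false, <>p is true, so []~q | <>p is true.
      At a: []~q requires ~q at every successor {a, b, c, e, f}.
        ~q fails at c, so []~q is false at a.
      At a: <>p requires p at some successor in {a, b, c, e, f}.
        p holds at c, so <>p is true at a.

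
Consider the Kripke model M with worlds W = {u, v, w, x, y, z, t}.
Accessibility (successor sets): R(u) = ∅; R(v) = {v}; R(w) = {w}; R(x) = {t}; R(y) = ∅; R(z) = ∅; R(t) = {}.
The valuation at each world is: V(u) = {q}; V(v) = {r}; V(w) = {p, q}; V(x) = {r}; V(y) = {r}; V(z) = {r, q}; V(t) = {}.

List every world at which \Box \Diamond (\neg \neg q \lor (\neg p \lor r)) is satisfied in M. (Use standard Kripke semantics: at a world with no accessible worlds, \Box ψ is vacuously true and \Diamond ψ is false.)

u, v, w, y, z, t

Let φ = \Box \Diamond (\neg \neg q \lor (\neg p \lor r)). Evaluate φ at each world:
  u (successors ∅): φ is true.
  v (successors {v}): φ is true.
  w (successors {w}): φ is true.
  x (successors {t}): φ is false.
  y (successors ∅): φ is true.
  z (successors ∅): φ is true.
  t (successors ∅): φ is true.
For instance, at w:
  At w: \Box \Diamond (\neg \neg q \lor (\neg p \lor r)) requires \Diamond (\neg \neg q \lor (\neg p \lor r)) at every successor {w}.
      At w: \Diamond (\neg \neg q \lor (\neg p \lor r)) requires \neg \neg q \lor (\neg p \lor r) at some successor in {w}.
        \neg \neg q \lor (\neg p \lor r) holds at w, so \Diamond (\neg \neg q \lor (\neg p \lor r)) is true at w.
  So \Box \Diamond (\neg \neg q \lor (\neg p \lor r)) is true at w.
Satisfying worlds: {u, v, w, y, z, t}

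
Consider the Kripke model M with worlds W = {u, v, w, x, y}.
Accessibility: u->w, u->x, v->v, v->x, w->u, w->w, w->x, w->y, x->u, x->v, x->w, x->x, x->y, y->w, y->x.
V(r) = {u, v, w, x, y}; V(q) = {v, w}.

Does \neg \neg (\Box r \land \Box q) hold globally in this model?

Let φ = \neg \neg (\Box r \land \Box q). Evaluate φ at each world:
  u (successors {w, x}): φ is false.
  v (successors {v, x}): φ is false.
  w (successors {u, w, x, y}): φ is false.
  x (successors {u, v, w, x, y}): φ is false.
  y (successors {w, x}): φ is false.
Detail at u (counterexample):
  At u: \neg (\Box r \land \Box q) is true, so \neg \neg (\Box r \land \Box q) is false.
    At u: \Box r \land \Box q is false, so \neg (\Box r \land \Box q) is true.
      At u: \Box r is true, \Box q is false, so \Box r \land \Box q is false.

No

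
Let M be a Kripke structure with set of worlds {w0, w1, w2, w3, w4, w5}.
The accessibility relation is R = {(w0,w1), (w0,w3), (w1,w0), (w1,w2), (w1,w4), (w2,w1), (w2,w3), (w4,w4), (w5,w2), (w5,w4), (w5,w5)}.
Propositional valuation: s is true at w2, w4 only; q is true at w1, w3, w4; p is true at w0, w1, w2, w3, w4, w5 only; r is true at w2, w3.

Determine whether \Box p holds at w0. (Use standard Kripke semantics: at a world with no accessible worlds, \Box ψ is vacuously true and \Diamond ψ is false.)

At w0: \Box p requires p at every successor {w1, w3}.
  At w1: p is true.
  At w3: p is true.
So \Box p is true at w0.

Yes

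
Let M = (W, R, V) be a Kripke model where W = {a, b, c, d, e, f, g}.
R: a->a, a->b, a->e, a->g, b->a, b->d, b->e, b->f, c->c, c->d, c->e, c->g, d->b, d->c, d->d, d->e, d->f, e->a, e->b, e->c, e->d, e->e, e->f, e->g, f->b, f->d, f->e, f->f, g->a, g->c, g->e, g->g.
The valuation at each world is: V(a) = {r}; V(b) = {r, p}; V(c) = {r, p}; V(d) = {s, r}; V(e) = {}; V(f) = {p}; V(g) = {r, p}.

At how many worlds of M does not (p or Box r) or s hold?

Let φ = not (p or Box r) or s. Evaluate φ at each world:
  a (successors {a, b, e, g}): φ is true.
  b (successors {a, d, e, f}): φ is false.
  c (successors {c, d, e, g}): φ is false.
  d (successors {b, c, d, e, f}): φ is true.
  e (successors {a, b, c, d, e, f, g}): φ is true.
  f (successors {b, d, e, f}): φ is false.
  g (successors {a, c, e, g}): φ is false.
For instance, at g:
  At g: not (p or Box r) is false, s is false, so not (p or Box r) or s is false.
    At g: p or Box r is true, so not (p or Box r) is false.
      At g: p is true, Box r is false, so p or Box r is true.
Satisfying worlds: {a, d, e}

3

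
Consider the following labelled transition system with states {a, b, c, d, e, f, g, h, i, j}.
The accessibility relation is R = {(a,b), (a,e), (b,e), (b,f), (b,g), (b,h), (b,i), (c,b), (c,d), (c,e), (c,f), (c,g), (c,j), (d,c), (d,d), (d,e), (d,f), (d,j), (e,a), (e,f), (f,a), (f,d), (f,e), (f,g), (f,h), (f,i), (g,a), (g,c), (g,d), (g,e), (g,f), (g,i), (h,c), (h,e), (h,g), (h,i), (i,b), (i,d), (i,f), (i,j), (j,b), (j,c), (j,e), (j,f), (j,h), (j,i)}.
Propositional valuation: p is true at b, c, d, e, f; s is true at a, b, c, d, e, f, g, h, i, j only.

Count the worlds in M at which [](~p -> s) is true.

Recall that []ψ holds at a world iff ψ holds at every accessible world, and <>ψ holds iff ψ holds at some accessible world.
Let φ = [](~p -> s). Evaluate φ at each world:
  a (successors {b, e}): φ is true.
  b (successors {e, f, g, h, i}): φ is true.
  c (successors {b, d, e, f, g, j}): φ is true.
  d (successors {c, d, e, f, j}): φ is true.
  e (successors {a, f}): φ is true.
  f (successors {a, d, e, g, h, i}): φ is true.
  g (successors {a, c, d, e, f, i}): φ is true.
  h (successors {c, e, g, i}): φ is true.
  i (successors {b, d, f, j}): φ is true.
  j (successors {b, c, e, f, h, i}): φ is true.
For instance, at a:
  At a: [](~p -> s) requires ~p -> s at every successor {b, e}.
    At b: ~p -> s is true.
    At e: ~p -> s is true.
  So [](~p -> s) is true at a.
Satisfying worlds: {a, b, c, d, e, f, g, h, i, j}

10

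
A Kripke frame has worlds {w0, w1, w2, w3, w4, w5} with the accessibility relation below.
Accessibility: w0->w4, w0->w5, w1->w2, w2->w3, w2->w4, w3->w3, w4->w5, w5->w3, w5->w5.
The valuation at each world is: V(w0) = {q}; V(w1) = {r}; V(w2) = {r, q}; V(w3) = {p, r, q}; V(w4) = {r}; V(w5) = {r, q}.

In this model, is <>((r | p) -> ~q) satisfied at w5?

Recall that <>ψ holds at a world iff ψ holds at some accessible world.
At w5: <>((r | p) -> ~q) requires (r | p) -> ~q at some successor in {w3, w5}.
  At w3: (r | p) -> ~q is false.
  At w5: (r | p) -> ~q is false.
So <>((r | p) -> ~q) is false at w5.

No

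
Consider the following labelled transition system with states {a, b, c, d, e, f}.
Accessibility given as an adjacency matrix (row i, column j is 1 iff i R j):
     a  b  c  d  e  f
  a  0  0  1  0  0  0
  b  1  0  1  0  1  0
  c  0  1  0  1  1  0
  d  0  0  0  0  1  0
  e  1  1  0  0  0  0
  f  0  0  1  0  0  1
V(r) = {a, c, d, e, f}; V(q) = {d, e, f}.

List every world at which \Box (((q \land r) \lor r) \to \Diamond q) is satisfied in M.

a, f

Recall that \Box ψ holds at a world iff ψ holds at every accessible world, and \Diamond ψ holds iff ψ holds at some accessible world.
Let φ = \Box (((q \land r) \lor r) \to \Diamond q). Evaluate φ at each world:
  a (successors {c}): φ is true.
  b (successors {a, c, e}): φ is false.
  c (successors {b, d, e}): φ is false.
  d (successors {e}): φ is false.
  e (successors {a, b}): φ is false.
  f (successors {c, f}): φ is true.
For instance, at d:
  At d: \Box (((q \land r) \lor r) \to \Diamond q) requires ((q \land r) \lor r) \to \Diamond q at every successor {e}.
    ((q \land r) \lor r) \to \Diamond q fails at e, so \Box (((q \land r) \lor r) \to \Diamond q) is false at d.
      At e: (q \land r) \lor r is true, \Diamond q is false, so ((q \land r) \lor r) \to \Diamond q is false.
Satisfying worlds: {a, f}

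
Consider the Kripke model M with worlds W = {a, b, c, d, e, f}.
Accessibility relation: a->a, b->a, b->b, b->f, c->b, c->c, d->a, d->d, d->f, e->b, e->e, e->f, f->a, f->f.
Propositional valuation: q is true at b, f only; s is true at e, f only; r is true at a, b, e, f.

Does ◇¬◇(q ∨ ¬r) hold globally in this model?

Let φ = ◇¬◇(q ∨ ¬r). Evaluate φ at each world:
  a (successors {a}): φ is true.
  b (successors {a, b, f}): φ is true.
  c (successors {b, c}): φ is false.
  d (successors {a, d, f}): φ is true.
  e (successors {b, e, f}): φ is false.
  f (successors {a, f}): φ is true.
Detail at c (counterexample):
  At c: ◇¬◇(q ∨ ¬r) requires ¬◇(q ∨ ¬r) at some successor in {b, c}.
    At b: ¬◇(q ∨ ¬r) is false.
    At c: ¬◇(q ∨ ¬r) is false.
  So ◇¬◇(q ∨ ¬r) is false at c.

No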